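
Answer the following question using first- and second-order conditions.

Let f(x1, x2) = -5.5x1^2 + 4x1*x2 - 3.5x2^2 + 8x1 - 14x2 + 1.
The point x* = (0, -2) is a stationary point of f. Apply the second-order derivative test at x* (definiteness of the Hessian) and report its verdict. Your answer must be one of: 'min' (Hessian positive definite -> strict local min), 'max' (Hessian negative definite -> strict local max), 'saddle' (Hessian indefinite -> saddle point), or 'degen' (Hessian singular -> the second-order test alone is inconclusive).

Compute the Hessian H = grad^2 f:
  H = [[-11, 4], [4, -7]]
Verify stationarity: grad f(x*) = H x* + g = (0, 0).
Eigenvalues of H: -13.4721, -4.5279.
Both eigenvalues < 0, so H is negative definite -> x* is a strict local max.

max


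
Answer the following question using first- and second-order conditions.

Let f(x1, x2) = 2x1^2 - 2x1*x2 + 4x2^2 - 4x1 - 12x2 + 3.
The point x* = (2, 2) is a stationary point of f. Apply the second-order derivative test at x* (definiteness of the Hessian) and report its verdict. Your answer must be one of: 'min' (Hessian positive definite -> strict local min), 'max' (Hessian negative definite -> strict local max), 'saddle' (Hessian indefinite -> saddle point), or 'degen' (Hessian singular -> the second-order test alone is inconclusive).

Compute the Hessian H = grad^2 f:
  H = [[4, -2], [-2, 8]]
Verify stationarity: grad f(x*) = H x* + g = (0, 0).
Eigenvalues of H: 3.1716, 8.8284.
Both eigenvalues > 0, so H is positive definite -> x* is a strict local min.

min


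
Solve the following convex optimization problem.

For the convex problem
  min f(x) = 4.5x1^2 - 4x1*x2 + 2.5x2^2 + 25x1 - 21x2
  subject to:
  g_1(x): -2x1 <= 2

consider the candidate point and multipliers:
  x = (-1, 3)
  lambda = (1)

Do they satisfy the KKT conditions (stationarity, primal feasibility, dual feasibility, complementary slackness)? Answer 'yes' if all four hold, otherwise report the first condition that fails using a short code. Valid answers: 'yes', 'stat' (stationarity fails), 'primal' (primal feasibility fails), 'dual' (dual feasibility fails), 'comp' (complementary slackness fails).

Gradient of f: grad f(x) = Q x + c = (4, -2)
Constraint values g_i(x) = a_i^T x - b_i:
  g_1((-1, 3)) = 0
Stationarity residual: grad f(x) + sum_i lambda_i a_i = (2, -2)
  -> stationarity FAILS
Primal feasibility (all g_i <= 0): OK
Dual feasibility (all lambda_i >= 0): OK
Complementary slackness (lambda_i * g_i(x) = 0 for all i): OK

Verdict: the first failing condition is stationarity -> stat.

stat


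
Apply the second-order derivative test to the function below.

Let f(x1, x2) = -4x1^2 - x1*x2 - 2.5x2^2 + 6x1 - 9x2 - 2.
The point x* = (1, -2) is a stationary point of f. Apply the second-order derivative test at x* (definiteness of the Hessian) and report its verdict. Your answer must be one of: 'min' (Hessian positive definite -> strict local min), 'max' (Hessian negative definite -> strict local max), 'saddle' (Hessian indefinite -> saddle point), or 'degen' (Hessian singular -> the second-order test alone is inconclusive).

Compute the Hessian H = grad^2 f:
  H = [[-8, -1], [-1, -5]]
Verify stationarity: grad f(x*) = H x* + g = (0, 0).
Eigenvalues of H: -8.3028, -4.6972.
Both eigenvalues < 0, so H is negative definite -> x* is a strict local max.

max


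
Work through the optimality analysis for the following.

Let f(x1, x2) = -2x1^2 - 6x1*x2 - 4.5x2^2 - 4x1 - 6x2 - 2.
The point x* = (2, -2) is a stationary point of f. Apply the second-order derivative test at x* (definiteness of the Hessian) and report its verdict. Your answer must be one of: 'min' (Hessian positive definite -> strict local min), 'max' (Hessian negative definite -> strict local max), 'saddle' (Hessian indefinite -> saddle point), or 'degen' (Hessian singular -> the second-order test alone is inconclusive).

Compute the Hessian H = grad^2 f:
  H = [[-4, -6], [-6, -9]]
Verify stationarity: grad f(x*) = H x* + g = (0, 0).
Eigenvalues of H: -13, 0.
H has a zero eigenvalue (singular; negative semidefinite but not definite), so H is neither positive definite, negative definite, nor indefinite. The second-order test alone is inconclusive -> degen.
(Indeed, f is constant along the null direction of H through x*, so x* is not a strict local extremum.)

degen


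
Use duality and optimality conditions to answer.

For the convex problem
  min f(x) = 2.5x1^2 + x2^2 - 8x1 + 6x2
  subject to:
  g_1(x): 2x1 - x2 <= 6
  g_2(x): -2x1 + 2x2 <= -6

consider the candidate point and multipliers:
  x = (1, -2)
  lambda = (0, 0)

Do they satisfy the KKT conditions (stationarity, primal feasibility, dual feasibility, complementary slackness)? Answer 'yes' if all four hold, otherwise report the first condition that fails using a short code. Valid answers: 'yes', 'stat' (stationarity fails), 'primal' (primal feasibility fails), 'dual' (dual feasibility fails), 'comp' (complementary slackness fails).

Gradient of f: grad f(x) = Q x + c = (-3, 2)
Constraint values g_i(x) = a_i^T x - b_i:
  g_1((1, -2)) = -2
  g_2((1, -2)) = 0
Stationarity residual: grad f(x) + sum_i lambda_i a_i = (-3, 2)
  -> stationarity FAILS
Primal feasibility (all g_i <= 0): OK
Dual feasibility (all lambda_i >= 0): OK
Complementary slackness (lambda_i * g_i(x) = 0 for all i): OK

Verdict: the first failing condition is stationarity -> stat.

stat


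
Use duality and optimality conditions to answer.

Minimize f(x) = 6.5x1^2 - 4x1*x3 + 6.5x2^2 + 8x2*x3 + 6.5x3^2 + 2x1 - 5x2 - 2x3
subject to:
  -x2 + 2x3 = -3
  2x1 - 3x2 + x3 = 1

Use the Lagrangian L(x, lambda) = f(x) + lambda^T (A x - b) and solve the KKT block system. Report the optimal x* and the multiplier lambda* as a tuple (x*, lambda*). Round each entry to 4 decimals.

Form the Lagrangian:
  L(x, lambda) = (1/2) x^T Q x + c^T x + lambda^T (A x - b)
Stationarity (grad_x L = 0): Q x + c + A^T lambda = 0.
Primal feasibility: A x = b.

This gives the KKT block system:
  [ Q   A^T ] [ x     ]   [-c ]
  [ A    0  ] [ lambda ] = [ b ]

Solving the linear system:
  x*      = (1.248, -0.0016, -1.5008)
  lambda* = (19.3144, -12.1137)
  f(x*)   = 37.7812

x* = (1.248, -0.0016, -1.5008), lambda* = (19.3144, -12.1137)


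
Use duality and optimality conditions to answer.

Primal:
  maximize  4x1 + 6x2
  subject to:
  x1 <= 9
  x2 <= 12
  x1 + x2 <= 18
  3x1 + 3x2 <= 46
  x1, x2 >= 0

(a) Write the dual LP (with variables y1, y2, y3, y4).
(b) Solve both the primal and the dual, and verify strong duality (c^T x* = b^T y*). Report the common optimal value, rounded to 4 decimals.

The standard primal-dual pair for 'max c^T x s.t. A x <= b, x >= 0' is:
  Dual:  min b^T y  s.t.  A^T y >= c,  y >= 0.

So the dual LP is:
  minimize  9y1 + 12y2 + 18y3 + 46y4
  subject to:
    y1 + y3 + 3y4 >= 4
    y2 + y3 + 3y4 >= 6
    y1, y2, y3, y4 >= 0

Solving the primal: x* = (3.3333, 12).
  primal value c^T x* = 85.3333.
Solving the dual: y* = (0, 2, 0, 1.3333).
  dual value b^T y* = 85.3333.
Strong duality: c^T x* = b^T y*. Confirmed.

85.3333


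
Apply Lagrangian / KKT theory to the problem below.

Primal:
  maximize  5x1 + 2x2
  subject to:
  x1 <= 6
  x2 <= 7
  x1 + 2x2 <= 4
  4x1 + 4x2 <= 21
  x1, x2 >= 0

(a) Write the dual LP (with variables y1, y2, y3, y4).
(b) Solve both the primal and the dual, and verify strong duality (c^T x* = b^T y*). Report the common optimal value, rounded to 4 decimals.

The standard primal-dual pair for 'max c^T x s.t. A x <= b, x >= 0' is:
  Dual:  min b^T y  s.t.  A^T y >= c,  y >= 0.

So the dual LP is:
  minimize  6y1 + 7y2 + 4y3 + 21y4
  subject to:
    y1 + y3 + 4y4 >= 5
    y2 + 2y3 + 4y4 >= 2
    y1, y2, y3, y4 >= 0

Solving the primal: x* = (4, 0).
  primal value c^T x* = 20.
Solving the dual: y* = (0, 0, 5, 0).
  dual value b^T y* = 20.
Strong duality: c^T x* = b^T y*. Confirmed.

20


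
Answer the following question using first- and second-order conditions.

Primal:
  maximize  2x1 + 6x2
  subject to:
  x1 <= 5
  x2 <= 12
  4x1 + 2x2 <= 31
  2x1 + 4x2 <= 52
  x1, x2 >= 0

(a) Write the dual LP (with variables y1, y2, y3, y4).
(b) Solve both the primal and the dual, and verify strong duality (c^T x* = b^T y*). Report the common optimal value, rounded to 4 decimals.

The standard primal-dual pair for 'max c^T x s.t. A x <= b, x >= 0' is:
  Dual:  min b^T y  s.t.  A^T y >= c,  y >= 0.

So the dual LP is:
  minimize  5y1 + 12y2 + 31y3 + 52y4
  subject to:
    y1 + 4y3 + 2y4 >= 2
    y2 + 2y3 + 4y4 >= 6
    y1, y2, y3, y4 >= 0

Solving the primal: x* = (1.75, 12).
  primal value c^T x* = 75.5.
Solving the dual: y* = (0, 5, 0.5, 0).
  dual value b^T y* = 75.5.
Strong duality: c^T x* = b^T y*. Confirmed.

75.5


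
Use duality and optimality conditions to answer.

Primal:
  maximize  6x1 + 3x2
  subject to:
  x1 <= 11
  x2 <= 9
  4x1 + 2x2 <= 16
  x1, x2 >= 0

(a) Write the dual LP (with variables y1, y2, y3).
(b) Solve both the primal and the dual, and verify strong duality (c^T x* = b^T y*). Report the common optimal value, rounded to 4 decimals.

The standard primal-dual pair for 'max c^T x s.t. A x <= b, x >= 0' is:
  Dual:  min b^T y  s.t.  A^T y >= c,  y >= 0.

So the dual LP is:
  minimize  11y1 + 9y2 + 16y3
  subject to:
    y1 + 4y3 >= 6
    y2 + 2y3 >= 3
    y1, y2, y3 >= 0

Solving the primal: x* = (4, 0).
  primal value c^T x* = 24.
Solving the dual: y* = (0, 0, 1.5).
  dual value b^T y* = 24.
Strong duality: c^T x* = b^T y*. Confirmed.

24


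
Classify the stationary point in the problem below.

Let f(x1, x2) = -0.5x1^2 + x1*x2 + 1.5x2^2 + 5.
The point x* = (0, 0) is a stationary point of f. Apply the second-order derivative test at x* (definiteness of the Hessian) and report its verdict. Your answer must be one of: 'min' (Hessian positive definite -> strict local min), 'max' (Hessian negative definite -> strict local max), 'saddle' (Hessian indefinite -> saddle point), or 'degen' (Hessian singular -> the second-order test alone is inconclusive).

Compute the Hessian H = grad^2 f:
  H = [[-1, 1], [1, 3]]
Verify stationarity: grad f(x*) = H x* + g = (0, 0).
Eigenvalues of H: -1.2361, 3.2361.
Eigenvalues have mixed signs, so H is indefinite -> x* is a saddle point.

saddle


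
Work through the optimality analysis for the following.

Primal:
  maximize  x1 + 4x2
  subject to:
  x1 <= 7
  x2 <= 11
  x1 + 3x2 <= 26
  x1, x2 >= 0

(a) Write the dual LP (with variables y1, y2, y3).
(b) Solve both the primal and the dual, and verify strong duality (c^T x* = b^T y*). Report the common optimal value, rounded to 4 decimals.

The standard primal-dual pair for 'max c^T x s.t. A x <= b, x >= 0' is:
  Dual:  min b^T y  s.t.  A^T y >= c,  y >= 0.

So the dual LP is:
  minimize  7y1 + 11y2 + 26y3
  subject to:
    y1 + y3 >= 1
    y2 + 3y3 >= 4
    y1, y2, y3 >= 0

Solving the primal: x* = (0, 8.6667).
  primal value c^T x* = 34.6667.
Solving the dual: y* = (0, 0, 1.3333).
  dual value b^T y* = 34.6667.
Strong duality: c^T x* = b^T y*. Confirmed.

34.6667


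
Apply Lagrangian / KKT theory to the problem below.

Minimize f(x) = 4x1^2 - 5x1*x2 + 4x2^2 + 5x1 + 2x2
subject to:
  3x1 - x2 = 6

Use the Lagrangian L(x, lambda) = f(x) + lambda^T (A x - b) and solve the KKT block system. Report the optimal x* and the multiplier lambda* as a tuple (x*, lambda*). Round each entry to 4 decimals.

Form the Lagrangian:
  L(x, lambda) = (1/2) x^T Q x + c^T x + lambda^T (A x - b)
Stationarity (grad_x L = 0): Q x + c + A^T lambda = 0.
Primal feasibility: A x = b.

This gives the KKT block system:
  [ Q   A^T ] [ x     ]   [-c ]
  [ A    0  ] [ lambda ] = [ b ]

Solving the linear system:
  x*      = (2.06, 0.18)
  lambda* = (-6.86)
  f(x*)   = 25.91

x* = (2.06, 0.18), lambda* = (-6.86)


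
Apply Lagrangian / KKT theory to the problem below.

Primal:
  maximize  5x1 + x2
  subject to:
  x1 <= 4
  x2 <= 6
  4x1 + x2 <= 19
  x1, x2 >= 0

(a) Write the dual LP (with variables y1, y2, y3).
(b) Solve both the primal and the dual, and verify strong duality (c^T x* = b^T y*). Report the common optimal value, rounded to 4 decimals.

The standard primal-dual pair for 'max c^T x s.t. A x <= b, x >= 0' is:
  Dual:  min b^T y  s.t.  A^T y >= c,  y >= 0.

So the dual LP is:
  minimize  4y1 + 6y2 + 19y3
  subject to:
    y1 + 4y3 >= 5
    y2 + y3 >= 1
    y1, y2, y3 >= 0

Solving the primal: x* = (4, 3).
  primal value c^T x* = 23.
Solving the dual: y* = (1, 0, 1).
  dual value b^T y* = 23.
Strong duality: c^T x* = b^T y*. Confirmed.

23


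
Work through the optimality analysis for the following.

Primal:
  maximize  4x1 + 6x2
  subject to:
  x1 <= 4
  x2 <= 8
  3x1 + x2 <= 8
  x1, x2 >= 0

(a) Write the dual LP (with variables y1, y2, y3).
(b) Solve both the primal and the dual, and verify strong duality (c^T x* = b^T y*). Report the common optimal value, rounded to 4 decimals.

The standard primal-dual pair for 'max c^T x s.t. A x <= b, x >= 0' is:
  Dual:  min b^T y  s.t.  A^T y >= c,  y >= 0.

So the dual LP is:
  minimize  4y1 + 8y2 + 8y3
  subject to:
    y1 + 3y3 >= 4
    y2 + y3 >= 6
    y1, y2, y3 >= 0

Solving the primal: x* = (0, 8).
  primal value c^T x* = 48.
Solving the dual: y* = (0, 4.6667, 1.3333).
  dual value b^T y* = 48.
Strong duality: c^T x* = b^T y*. Confirmed.

48


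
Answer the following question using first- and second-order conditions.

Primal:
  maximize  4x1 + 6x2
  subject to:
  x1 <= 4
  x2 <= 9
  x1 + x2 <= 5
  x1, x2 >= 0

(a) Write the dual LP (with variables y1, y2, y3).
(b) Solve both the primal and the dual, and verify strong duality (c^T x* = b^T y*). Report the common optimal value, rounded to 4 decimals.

The standard primal-dual pair for 'max c^T x s.t. A x <= b, x >= 0' is:
  Dual:  min b^T y  s.t.  A^T y >= c,  y >= 0.

So the dual LP is:
  minimize  4y1 + 9y2 + 5y3
  subject to:
    y1 + y3 >= 4
    y2 + y3 >= 6
    y1, y2, y3 >= 0

Solving the primal: x* = (0, 5).
  primal value c^T x* = 30.
Solving the dual: y* = (0, 0, 6).
  dual value b^T y* = 30.
Strong duality: c^T x* = b^T y*. Confirmed.

30


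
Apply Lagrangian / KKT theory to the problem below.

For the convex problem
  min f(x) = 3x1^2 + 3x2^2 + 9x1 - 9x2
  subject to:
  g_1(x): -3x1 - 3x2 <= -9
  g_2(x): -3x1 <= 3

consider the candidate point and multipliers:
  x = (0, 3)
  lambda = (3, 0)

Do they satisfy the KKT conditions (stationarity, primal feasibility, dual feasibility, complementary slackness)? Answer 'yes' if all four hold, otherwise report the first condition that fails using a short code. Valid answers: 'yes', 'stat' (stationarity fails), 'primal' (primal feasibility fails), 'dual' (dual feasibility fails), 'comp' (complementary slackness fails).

Gradient of f: grad f(x) = Q x + c = (9, 9)
Constraint values g_i(x) = a_i^T x - b_i:
  g_1((0, 3)) = 0
  g_2((0, 3)) = -3
Stationarity residual: grad f(x) + sum_i lambda_i a_i = (0, 0)
  -> stationarity OK
Primal feasibility (all g_i <= 0): OK
Dual feasibility (all lambda_i >= 0): OK
Complementary slackness (lambda_i * g_i(x) = 0 for all i): OK

Verdict: yes, KKT holds.

yes


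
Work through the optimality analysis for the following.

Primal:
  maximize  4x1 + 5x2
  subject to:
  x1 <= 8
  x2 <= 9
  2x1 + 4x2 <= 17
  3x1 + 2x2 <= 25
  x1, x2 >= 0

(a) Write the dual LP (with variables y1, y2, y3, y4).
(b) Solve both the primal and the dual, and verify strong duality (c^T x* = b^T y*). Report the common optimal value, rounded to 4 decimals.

The standard primal-dual pair for 'max c^T x s.t. A x <= b, x >= 0' is:
  Dual:  min b^T y  s.t.  A^T y >= c,  y >= 0.

So the dual LP is:
  minimize  8y1 + 9y2 + 17y3 + 25y4
  subject to:
    y1 + 2y3 + 3y4 >= 4
    y2 + 4y3 + 2y4 >= 5
    y1, y2, y3, y4 >= 0

Solving the primal: x* = (8, 0.25).
  primal value c^T x* = 33.25.
Solving the dual: y* = (1.5, 0, 1.25, 0).
  dual value b^T y* = 33.25.
Strong duality: c^T x* = b^T y*. Confirmed.

33.25


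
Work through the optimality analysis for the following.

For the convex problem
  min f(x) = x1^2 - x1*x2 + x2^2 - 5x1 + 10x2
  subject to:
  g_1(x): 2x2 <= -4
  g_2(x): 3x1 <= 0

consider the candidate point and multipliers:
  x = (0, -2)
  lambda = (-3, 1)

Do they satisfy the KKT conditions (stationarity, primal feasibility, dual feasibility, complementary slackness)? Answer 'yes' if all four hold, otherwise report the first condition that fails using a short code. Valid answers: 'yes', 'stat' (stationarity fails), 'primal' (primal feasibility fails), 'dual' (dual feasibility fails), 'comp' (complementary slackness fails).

Gradient of f: grad f(x) = Q x + c = (-3, 6)
Constraint values g_i(x) = a_i^T x - b_i:
  g_1((0, -2)) = 0
  g_2((0, -2)) = 0
Stationarity residual: grad f(x) + sum_i lambda_i a_i = (0, 0)
  -> stationarity OK
Primal feasibility (all g_i <= 0): OK
Dual feasibility (all lambda_i >= 0): FAILS
Complementary slackness (lambda_i * g_i(x) = 0 for all i): OK

Verdict: the first failing condition is dual_feasibility -> dual.

dual


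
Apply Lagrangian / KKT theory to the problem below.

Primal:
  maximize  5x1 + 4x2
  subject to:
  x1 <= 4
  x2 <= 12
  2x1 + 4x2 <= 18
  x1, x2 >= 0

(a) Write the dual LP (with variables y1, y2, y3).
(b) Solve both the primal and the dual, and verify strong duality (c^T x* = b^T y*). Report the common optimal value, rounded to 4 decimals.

The standard primal-dual pair for 'max c^T x s.t. A x <= b, x >= 0' is:
  Dual:  min b^T y  s.t.  A^T y >= c,  y >= 0.

So the dual LP is:
  minimize  4y1 + 12y2 + 18y3
  subject to:
    y1 + 2y3 >= 5
    y2 + 4y3 >= 4
    y1, y2, y3 >= 0

Solving the primal: x* = (4, 2.5).
  primal value c^T x* = 30.
Solving the dual: y* = (3, 0, 1).
  dual value b^T y* = 30.
Strong duality: c^T x* = b^T y*. Confirmed.

30


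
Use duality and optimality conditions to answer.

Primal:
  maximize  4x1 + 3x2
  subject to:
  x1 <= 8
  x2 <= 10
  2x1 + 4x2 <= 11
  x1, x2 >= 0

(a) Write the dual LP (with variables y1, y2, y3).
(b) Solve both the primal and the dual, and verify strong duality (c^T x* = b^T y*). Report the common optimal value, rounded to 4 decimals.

The standard primal-dual pair for 'max c^T x s.t. A x <= b, x >= 0' is:
  Dual:  min b^T y  s.t.  A^T y >= c,  y >= 0.

So the dual LP is:
  minimize  8y1 + 10y2 + 11y3
  subject to:
    y1 + 2y3 >= 4
    y2 + 4y3 >= 3
    y1, y2, y3 >= 0

Solving the primal: x* = (5.5, 0).
  primal value c^T x* = 22.
Solving the dual: y* = (0, 0, 2).
  dual value b^T y* = 22.
Strong duality: c^T x* = b^T y*. Confirmed.

22


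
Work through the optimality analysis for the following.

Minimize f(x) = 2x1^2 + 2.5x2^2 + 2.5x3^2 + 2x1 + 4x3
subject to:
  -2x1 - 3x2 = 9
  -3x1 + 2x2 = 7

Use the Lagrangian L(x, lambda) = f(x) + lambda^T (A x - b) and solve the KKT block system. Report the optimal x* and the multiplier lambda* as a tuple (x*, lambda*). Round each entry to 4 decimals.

Form the Lagrangian:
  L(x, lambda) = (1/2) x^T Q x + c^T x + lambda^T (A x - b)
Stationarity (grad_x L = 0): Q x + c + A^T lambda = 0.
Primal feasibility: A x = b.

This gives the KKT block system:
  [ Q   A^T ] [ x     ]   [-c ]
  [ A    0  ] [ lambda ] = [ b ]

Solving the linear system:
  x*      = (-3, -1, -0.8)
  lambda* = (-2.6923, -1.5385)
  f(x*)   = 12.9

x* = (-3, -1, -0.8), lambda* = (-2.6923, -1.5385)


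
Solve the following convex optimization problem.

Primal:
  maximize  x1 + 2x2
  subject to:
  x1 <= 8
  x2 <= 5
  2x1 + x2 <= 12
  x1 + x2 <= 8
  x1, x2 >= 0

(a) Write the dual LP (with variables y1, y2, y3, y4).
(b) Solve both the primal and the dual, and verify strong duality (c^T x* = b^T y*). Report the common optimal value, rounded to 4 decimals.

The standard primal-dual pair for 'max c^T x s.t. A x <= b, x >= 0' is:
  Dual:  min b^T y  s.t.  A^T y >= c,  y >= 0.

So the dual LP is:
  minimize  8y1 + 5y2 + 12y3 + 8y4
  subject to:
    y1 + 2y3 + y4 >= 1
    y2 + y3 + y4 >= 2
    y1, y2, y3, y4 >= 0

Solving the primal: x* = (3, 5).
  primal value c^T x* = 13.
Solving the dual: y* = (0, 1, 0, 1).
  dual value b^T y* = 13.
Strong duality: c^T x* = b^T y*. Confirmed.

13


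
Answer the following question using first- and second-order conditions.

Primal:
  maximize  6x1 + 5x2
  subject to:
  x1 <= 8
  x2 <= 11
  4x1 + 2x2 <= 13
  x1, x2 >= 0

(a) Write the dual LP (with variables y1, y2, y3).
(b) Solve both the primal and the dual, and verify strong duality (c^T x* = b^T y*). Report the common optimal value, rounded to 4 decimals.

The standard primal-dual pair for 'max c^T x s.t. A x <= b, x >= 0' is:
  Dual:  min b^T y  s.t.  A^T y >= c,  y >= 0.

So the dual LP is:
  minimize  8y1 + 11y2 + 13y3
  subject to:
    y1 + 4y3 >= 6
    y2 + 2y3 >= 5
    y1, y2, y3 >= 0

Solving the primal: x* = (0, 6.5).
  primal value c^T x* = 32.5.
Solving the dual: y* = (0, 0, 2.5).
  dual value b^T y* = 32.5.
Strong duality: c^T x* = b^T y*. Confirmed.

32.5


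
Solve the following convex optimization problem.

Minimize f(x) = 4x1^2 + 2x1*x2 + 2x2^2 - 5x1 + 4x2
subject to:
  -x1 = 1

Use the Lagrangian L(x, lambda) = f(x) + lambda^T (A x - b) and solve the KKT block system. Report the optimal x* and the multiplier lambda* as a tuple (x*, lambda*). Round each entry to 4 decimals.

Form the Lagrangian:
  L(x, lambda) = (1/2) x^T Q x + c^T x + lambda^T (A x - b)
Stationarity (grad_x L = 0): Q x + c + A^T lambda = 0.
Primal feasibility: A x = b.

This gives the KKT block system:
  [ Q   A^T ] [ x     ]   [-c ]
  [ A    0  ] [ lambda ] = [ b ]

Solving the linear system:
  x*      = (-1, -0.5)
  lambda* = (-14)
  f(x*)   = 8.5

x* = (-1, -0.5), lambda* = (-14)


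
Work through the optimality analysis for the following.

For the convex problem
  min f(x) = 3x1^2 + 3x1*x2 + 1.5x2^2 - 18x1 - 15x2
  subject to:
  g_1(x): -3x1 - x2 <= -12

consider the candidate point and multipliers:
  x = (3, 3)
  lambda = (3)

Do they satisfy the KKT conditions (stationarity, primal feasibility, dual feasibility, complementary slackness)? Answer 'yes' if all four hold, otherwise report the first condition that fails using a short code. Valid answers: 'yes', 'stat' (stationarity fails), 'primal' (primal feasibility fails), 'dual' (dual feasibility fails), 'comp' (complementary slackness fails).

Gradient of f: grad f(x) = Q x + c = (9, 3)
Constraint values g_i(x) = a_i^T x - b_i:
  g_1((3, 3)) = 0
Stationarity residual: grad f(x) + sum_i lambda_i a_i = (0, 0)
  -> stationarity OK
Primal feasibility (all g_i <= 0): OK
Dual feasibility (all lambda_i >= 0): OK
Complementary slackness (lambda_i * g_i(x) = 0 for all i): OK

Verdict: yes, KKT holds.

yes


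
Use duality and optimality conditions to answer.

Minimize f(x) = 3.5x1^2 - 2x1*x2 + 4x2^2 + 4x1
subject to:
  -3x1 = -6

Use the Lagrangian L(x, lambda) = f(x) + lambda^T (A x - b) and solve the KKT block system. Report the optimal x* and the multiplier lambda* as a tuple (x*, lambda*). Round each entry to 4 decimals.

Form the Lagrangian:
  L(x, lambda) = (1/2) x^T Q x + c^T x + lambda^T (A x - b)
Stationarity (grad_x L = 0): Q x + c + A^T lambda = 0.
Primal feasibility: A x = b.

This gives the KKT block system:
  [ Q   A^T ] [ x     ]   [-c ]
  [ A    0  ] [ lambda ] = [ b ]

Solving the linear system:
  x*      = (2, 0.5)
  lambda* = (5.6667)
  f(x*)   = 21

x* = (2, 0.5), lambda* = (5.6667)


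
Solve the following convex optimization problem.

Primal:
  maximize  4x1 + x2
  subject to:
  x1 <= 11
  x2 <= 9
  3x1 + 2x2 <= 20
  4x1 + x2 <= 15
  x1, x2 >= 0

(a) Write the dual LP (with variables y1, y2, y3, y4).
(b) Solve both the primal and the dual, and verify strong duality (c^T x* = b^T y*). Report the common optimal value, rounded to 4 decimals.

The standard primal-dual pair for 'max c^T x s.t. A x <= b, x >= 0' is:
  Dual:  min b^T y  s.t.  A^T y >= c,  y >= 0.

So the dual LP is:
  minimize  11y1 + 9y2 + 20y3 + 15y4
  subject to:
    y1 + 3y3 + 4y4 >= 4
    y2 + 2y3 + y4 >= 1
    y1, y2, y3, y4 >= 0

Solving the primal: x* = (2, 7).
  primal value c^T x* = 15.
Solving the dual: y* = (0, 0, 0, 1).
  dual value b^T y* = 15.
Strong duality: c^T x* = b^T y*. Confirmed.

15


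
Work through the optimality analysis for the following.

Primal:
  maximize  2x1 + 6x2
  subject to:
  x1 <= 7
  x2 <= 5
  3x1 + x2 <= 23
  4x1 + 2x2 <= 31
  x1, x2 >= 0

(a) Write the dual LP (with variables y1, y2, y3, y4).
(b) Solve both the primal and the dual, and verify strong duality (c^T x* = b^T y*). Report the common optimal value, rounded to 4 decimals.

The standard primal-dual pair for 'max c^T x s.t. A x <= b, x >= 0' is:
  Dual:  min b^T y  s.t.  A^T y >= c,  y >= 0.

So the dual LP is:
  minimize  7y1 + 5y2 + 23y3 + 31y4
  subject to:
    y1 + 3y3 + 4y4 >= 2
    y2 + y3 + 2y4 >= 6
    y1, y2, y3, y4 >= 0

Solving the primal: x* = (5.25, 5).
  primal value c^T x* = 40.5.
Solving the dual: y* = (0, 5, 0, 0.5).
  dual value b^T y* = 40.5.
Strong duality: c^T x* = b^T y*. Confirmed.

40.5


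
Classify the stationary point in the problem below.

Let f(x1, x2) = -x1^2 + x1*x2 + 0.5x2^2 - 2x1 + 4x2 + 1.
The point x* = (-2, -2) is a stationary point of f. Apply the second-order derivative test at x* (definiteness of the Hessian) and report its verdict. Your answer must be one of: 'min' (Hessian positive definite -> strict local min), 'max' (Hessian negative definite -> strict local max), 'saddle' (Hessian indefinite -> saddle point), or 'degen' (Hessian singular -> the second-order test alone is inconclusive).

Compute the Hessian H = grad^2 f:
  H = [[-2, 1], [1, 1]]
Verify stationarity: grad f(x*) = H x* + g = (0, 0).
Eigenvalues of H: -2.3028, 1.3028.
Eigenvalues have mixed signs, so H is indefinite -> x* is a saddle point.

saddle


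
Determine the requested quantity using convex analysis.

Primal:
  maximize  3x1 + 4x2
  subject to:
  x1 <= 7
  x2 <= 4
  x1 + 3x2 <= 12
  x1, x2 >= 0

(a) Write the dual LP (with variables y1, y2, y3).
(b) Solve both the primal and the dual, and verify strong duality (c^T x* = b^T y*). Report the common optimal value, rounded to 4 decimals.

The standard primal-dual pair for 'max c^T x s.t. A x <= b, x >= 0' is:
  Dual:  min b^T y  s.t.  A^T y >= c,  y >= 0.

So the dual LP is:
  minimize  7y1 + 4y2 + 12y3
  subject to:
    y1 + y3 >= 3
    y2 + 3y3 >= 4
    y1, y2, y3 >= 0

Solving the primal: x* = (7, 1.6667).
  primal value c^T x* = 27.6667.
Solving the dual: y* = (1.6667, 0, 1.3333).
  dual value b^T y* = 27.6667.
Strong duality: c^T x* = b^T y*. Confirmed.

27.6667


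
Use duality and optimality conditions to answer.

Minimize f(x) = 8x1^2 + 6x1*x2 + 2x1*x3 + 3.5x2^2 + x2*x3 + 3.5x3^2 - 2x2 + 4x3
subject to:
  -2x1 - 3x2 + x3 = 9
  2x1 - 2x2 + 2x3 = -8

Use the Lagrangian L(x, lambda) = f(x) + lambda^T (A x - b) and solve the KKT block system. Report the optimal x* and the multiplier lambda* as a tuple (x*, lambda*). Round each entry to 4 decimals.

Form the Lagrangian:
  L(x, lambda) = (1/2) x^T Q x + c^T x + lambda^T (A x - b)
Stationarity (grad_x L = 0): Q x + c + A^T lambda = 0.
Primal feasibility: A x = b.

This gives the KKT block system:
  [ Q   A^T ] [ x     ]   [-c ]
  [ A    0  ] [ lambda ] = [ b ]

Solving the linear system:
  x*      = (-3.9455, -0.5818, -0.6364)
  lambda* = (-19.6545, 14.2909)
  f(x*)   = 144.9182

x* = (-3.9455, -0.5818, -0.6364), lambda* = (-19.6545, 14.2909)


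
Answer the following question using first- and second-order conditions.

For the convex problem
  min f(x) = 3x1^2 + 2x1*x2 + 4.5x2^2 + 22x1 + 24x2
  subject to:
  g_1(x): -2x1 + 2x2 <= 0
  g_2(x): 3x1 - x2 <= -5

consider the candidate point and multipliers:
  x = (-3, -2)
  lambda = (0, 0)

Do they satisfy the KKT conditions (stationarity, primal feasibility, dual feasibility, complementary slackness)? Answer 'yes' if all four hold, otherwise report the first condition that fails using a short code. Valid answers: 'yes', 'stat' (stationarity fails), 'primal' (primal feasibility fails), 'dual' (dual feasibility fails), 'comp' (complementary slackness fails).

Gradient of f: grad f(x) = Q x + c = (0, 0)
Constraint values g_i(x) = a_i^T x - b_i:
  g_1((-3, -2)) = 2
  g_2((-3, -2)) = -2
Stationarity residual: grad f(x) + sum_i lambda_i a_i = (0, 0)
  -> stationarity OK
Primal feasibility (all g_i <= 0): FAILS
Dual feasibility (all lambda_i >= 0): OK
Complementary slackness (lambda_i * g_i(x) = 0 for all i): OK

Verdict: the first failing condition is primal_feasibility -> primal.

primal


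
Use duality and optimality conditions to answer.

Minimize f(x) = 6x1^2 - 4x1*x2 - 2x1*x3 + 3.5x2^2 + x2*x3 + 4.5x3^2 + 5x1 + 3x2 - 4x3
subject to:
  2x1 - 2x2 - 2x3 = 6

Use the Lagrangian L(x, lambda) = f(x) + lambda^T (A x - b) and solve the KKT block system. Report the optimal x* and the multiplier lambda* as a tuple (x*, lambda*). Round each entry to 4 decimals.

Form the Lagrangian:
  L(x, lambda) = (1/2) x^T Q x + c^T x + lambda^T (A x - b)
Stationarity (grad_x L = 0): Q x + c + A^T lambda = 0.
Primal feasibility: A x = b.

This gives the KKT block system:
  [ Q   A^T ] [ x     ]   [-c ]
  [ A    0  ] [ lambda ] = [ b ]

Solving the linear system:
  x*      = (-0.2174, -2.3696, -0.8478)
  lambda* = (-6.7826)
  f(x*)   = 17.9457

x* = (-0.2174, -2.3696, -0.8478), lambda* = (-6.7826)


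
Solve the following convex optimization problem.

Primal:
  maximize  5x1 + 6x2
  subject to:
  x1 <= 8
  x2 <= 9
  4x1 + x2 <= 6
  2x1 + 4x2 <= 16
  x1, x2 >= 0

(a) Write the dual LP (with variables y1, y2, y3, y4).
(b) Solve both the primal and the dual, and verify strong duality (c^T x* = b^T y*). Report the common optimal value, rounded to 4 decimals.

The standard primal-dual pair for 'max c^T x s.t. A x <= b, x >= 0' is:
  Dual:  min b^T y  s.t.  A^T y >= c,  y >= 0.

So the dual LP is:
  minimize  8y1 + 9y2 + 6y3 + 16y4
  subject to:
    y1 + 4y3 + 2y4 >= 5
    y2 + y3 + 4y4 >= 6
    y1, y2, y3, y4 >= 0

Solving the primal: x* = (0.5714, 3.7143).
  primal value c^T x* = 25.1429.
Solving the dual: y* = (0, 0, 0.5714, 1.3571).
  dual value b^T y* = 25.1429.
Strong duality: c^T x* = b^T y*. Confirmed.

25.1429


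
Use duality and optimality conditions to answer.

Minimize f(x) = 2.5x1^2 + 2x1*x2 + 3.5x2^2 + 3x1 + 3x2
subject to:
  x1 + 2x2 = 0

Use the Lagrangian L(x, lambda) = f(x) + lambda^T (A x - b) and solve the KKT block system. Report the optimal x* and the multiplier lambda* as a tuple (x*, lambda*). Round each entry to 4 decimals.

Form the Lagrangian:
  L(x, lambda) = (1/2) x^T Q x + c^T x + lambda^T (A x - b)
Stationarity (grad_x L = 0): Q x + c + A^T lambda = 0.
Primal feasibility: A x = b.

This gives the KKT block system:
  [ Q   A^T ] [ x     ]   [-c ]
  [ A    0  ] [ lambda ] = [ b ]

Solving the linear system:
  x*      = (-0.3158, 0.1579)
  lambda* = (-1.7368)
  f(x*)   = -0.2368

x* = (-0.3158, 0.1579), lambda* = (-1.7368)


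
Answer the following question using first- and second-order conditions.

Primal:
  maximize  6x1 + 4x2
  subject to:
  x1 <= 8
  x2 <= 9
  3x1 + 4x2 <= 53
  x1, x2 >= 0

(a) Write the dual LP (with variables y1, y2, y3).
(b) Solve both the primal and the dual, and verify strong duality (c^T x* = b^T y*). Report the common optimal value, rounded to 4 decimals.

The standard primal-dual pair for 'max c^T x s.t. A x <= b, x >= 0' is:
  Dual:  min b^T y  s.t.  A^T y >= c,  y >= 0.

So the dual LP is:
  minimize  8y1 + 9y2 + 53y3
  subject to:
    y1 + 3y3 >= 6
    y2 + 4y3 >= 4
    y1, y2, y3 >= 0

Solving the primal: x* = (8, 7.25).
  primal value c^T x* = 77.
Solving the dual: y* = (3, 0, 1).
  dual value b^T y* = 77.
Strong duality: c^T x* = b^T y*. Confirmed.

77


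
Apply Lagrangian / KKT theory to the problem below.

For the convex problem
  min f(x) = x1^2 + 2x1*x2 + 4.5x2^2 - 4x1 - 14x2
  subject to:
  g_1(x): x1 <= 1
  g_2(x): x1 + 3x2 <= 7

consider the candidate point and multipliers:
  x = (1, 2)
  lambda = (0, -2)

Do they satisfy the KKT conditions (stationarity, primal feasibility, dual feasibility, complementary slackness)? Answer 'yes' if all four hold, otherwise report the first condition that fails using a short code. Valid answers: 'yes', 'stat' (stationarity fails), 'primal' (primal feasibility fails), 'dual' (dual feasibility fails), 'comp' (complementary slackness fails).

Gradient of f: grad f(x) = Q x + c = (2, 6)
Constraint values g_i(x) = a_i^T x - b_i:
  g_1((1, 2)) = 0
  g_2((1, 2)) = 0
Stationarity residual: grad f(x) + sum_i lambda_i a_i = (0, 0)
  -> stationarity OK
Primal feasibility (all g_i <= 0): OK
Dual feasibility (all lambda_i >= 0): FAILS
Complementary slackness (lambda_i * g_i(x) = 0 for all i): OK

Verdict: the first failing condition is dual_feasibility -> dual.

dual


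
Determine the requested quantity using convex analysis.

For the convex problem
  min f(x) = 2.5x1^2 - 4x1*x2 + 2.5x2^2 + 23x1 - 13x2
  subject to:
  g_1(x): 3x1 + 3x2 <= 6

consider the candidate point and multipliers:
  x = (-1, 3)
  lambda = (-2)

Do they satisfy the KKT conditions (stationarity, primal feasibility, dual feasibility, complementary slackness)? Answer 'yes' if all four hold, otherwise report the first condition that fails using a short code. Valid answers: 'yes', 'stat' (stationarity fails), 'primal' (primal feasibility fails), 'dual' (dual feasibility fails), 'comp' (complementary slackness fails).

Gradient of f: grad f(x) = Q x + c = (6, 6)
Constraint values g_i(x) = a_i^T x - b_i:
  g_1((-1, 3)) = 0
Stationarity residual: grad f(x) + sum_i lambda_i a_i = (0, 0)
  -> stationarity OK
Primal feasibility (all g_i <= 0): OK
Dual feasibility (all lambda_i >= 0): FAILS
Complementary slackness (lambda_i * g_i(x) = 0 for all i): OK

Verdict: the first failing condition is dual_feasibility -> dual.

dual


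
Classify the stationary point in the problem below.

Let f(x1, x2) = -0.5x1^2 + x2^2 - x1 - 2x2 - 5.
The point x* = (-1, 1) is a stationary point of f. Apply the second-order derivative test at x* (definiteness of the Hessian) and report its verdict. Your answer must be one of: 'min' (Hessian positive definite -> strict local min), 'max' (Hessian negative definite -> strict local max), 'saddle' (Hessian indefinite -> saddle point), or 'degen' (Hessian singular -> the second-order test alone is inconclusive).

Compute the Hessian H = grad^2 f:
  H = [[-1, 0], [0, 2]]
Verify stationarity: grad f(x*) = H x* + g = (0, 0).
Eigenvalues of H: -1, 2.
Eigenvalues have mixed signs, so H is indefinite -> x* is a saddle point.

saddle


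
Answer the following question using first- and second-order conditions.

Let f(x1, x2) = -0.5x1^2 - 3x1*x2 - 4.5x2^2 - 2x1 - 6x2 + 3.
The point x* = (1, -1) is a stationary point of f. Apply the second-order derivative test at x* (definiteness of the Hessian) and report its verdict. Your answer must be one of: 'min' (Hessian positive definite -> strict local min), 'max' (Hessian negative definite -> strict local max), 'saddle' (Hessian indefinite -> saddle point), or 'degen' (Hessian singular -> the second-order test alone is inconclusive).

Compute the Hessian H = grad^2 f:
  H = [[-1, -3], [-3, -9]]
Verify stationarity: grad f(x*) = H x* + g = (0, 0).
Eigenvalues of H: -10, 0.
H has a zero eigenvalue (singular; negative semidefinite but not definite), so H is neither positive definite, negative definite, nor indefinite. The second-order test alone is inconclusive -> degen.
(Indeed, f is constant along the null direction of H through x*, so x* is not a strict local extremum.)

degen


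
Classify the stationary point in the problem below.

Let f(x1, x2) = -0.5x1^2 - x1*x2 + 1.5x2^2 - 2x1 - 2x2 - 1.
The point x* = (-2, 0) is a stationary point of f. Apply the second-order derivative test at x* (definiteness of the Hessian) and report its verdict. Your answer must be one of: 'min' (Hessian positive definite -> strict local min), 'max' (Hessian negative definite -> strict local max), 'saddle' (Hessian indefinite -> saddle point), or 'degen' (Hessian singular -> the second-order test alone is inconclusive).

Compute the Hessian H = grad^2 f:
  H = [[-1, -1], [-1, 3]]
Verify stationarity: grad f(x*) = H x* + g = (0, 0).
Eigenvalues of H: -1.2361, 3.2361.
Eigenvalues have mixed signs, so H is indefinite -> x* is a saddle point.

saddle


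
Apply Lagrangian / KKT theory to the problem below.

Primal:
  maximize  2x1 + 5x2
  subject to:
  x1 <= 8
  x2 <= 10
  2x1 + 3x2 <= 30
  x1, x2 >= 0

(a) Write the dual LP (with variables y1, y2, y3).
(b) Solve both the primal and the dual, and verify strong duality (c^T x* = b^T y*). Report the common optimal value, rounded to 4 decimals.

The standard primal-dual pair for 'max c^T x s.t. A x <= b, x >= 0' is:
  Dual:  min b^T y  s.t.  A^T y >= c,  y >= 0.

So the dual LP is:
  minimize  8y1 + 10y2 + 30y3
  subject to:
    y1 + 2y3 >= 2
    y2 + 3y3 >= 5
    y1, y2, y3 >= 0

Solving the primal: x* = (0, 10).
  primal value c^T x* = 50.
Solving the dual: y* = (0, 0, 1.6667).
  dual value b^T y* = 50.
Strong duality: c^T x* = b^T y*. Confirmed.

50


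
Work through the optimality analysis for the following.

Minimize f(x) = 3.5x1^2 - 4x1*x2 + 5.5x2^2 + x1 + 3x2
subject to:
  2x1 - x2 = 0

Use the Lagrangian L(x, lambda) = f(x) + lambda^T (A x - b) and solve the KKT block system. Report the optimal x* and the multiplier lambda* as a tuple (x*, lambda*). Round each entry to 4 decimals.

Form the Lagrangian:
  L(x, lambda) = (1/2) x^T Q x + c^T x + lambda^T (A x - b)
Stationarity (grad_x L = 0): Q x + c + A^T lambda = 0.
Primal feasibility: A x = b.

This gives the KKT block system:
  [ Q   A^T ] [ x     ]   [-c ]
  [ A    0  ] [ lambda ] = [ b ]

Solving the linear system:
  x*      = (-0.2, -0.4)
  lambda* = (-0.6)
  f(x*)   = -0.7

x* = (-0.2, -0.4), lambda* = (-0.6)


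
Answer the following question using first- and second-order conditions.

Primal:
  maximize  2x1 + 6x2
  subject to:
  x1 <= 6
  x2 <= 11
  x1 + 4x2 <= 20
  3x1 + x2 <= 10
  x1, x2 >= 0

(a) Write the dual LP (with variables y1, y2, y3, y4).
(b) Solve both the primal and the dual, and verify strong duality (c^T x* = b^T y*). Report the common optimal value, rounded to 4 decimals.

The standard primal-dual pair for 'max c^T x s.t. A x <= b, x >= 0' is:
  Dual:  min b^T y  s.t.  A^T y >= c,  y >= 0.

So the dual LP is:
  minimize  6y1 + 11y2 + 20y3 + 10y4
  subject to:
    y1 + y3 + 3y4 >= 2
    y2 + 4y3 + y4 >= 6
    y1, y2, y3, y4 >= 0

Solving the primal: x* = (1.8182, 4.5455).
  primal value c^T x* = 30.9091.
Solving the dual: y* = (0, 0, 1.4545, 0.1818).
  dual value b^T y* = 30.9091.
Strong duality: c^T x* = b^T y*. Confirmed.

30.9091


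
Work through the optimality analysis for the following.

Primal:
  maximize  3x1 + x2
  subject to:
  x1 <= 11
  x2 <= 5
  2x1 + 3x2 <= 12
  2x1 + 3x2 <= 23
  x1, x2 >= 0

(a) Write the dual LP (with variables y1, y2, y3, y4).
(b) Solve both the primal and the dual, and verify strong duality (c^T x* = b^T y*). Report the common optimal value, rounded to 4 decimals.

The standard primal-dual pair for 'max c^T x s.t. A x <= b, x >= 0' is:
  Dual:  min b^T y  s.t.  A^T y >= c,  y >= 0.

So the dual LP is:
  minimize  11y1 + 5y2 + 12y3 + 23y4
  subject to:
    y1 + 2y3 + 2y4 >= 3
    y2 + 3y3 + 3y4 >= 1
    y1, y2, y3, y4 >= 0

Solving the primal: x* = (6, 0).
  primal value c^T x* = 18.
Solving the dual: y* = (0, 0, 1.5, 0).
  dual value b^T y* = 18.
Strong duality: c^T x* = b^T y*. Confirmed.

18


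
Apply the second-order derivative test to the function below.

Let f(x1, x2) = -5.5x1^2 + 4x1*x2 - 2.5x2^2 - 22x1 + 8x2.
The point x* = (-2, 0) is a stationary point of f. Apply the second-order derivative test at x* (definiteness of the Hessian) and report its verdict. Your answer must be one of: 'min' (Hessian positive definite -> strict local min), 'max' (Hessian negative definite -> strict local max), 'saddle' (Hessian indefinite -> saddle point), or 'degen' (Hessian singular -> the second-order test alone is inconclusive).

Compute the Hessian H = grad^2 f:
  H = [[-11, 4], [4, -5]]
Verify stationarity: grad f(x*) = H x* + g = (0, 0).
Eigenvalues of H: -13, -3.
Both eigenvalues < 0, so H is negative definite -> x* is a strict local max.

max


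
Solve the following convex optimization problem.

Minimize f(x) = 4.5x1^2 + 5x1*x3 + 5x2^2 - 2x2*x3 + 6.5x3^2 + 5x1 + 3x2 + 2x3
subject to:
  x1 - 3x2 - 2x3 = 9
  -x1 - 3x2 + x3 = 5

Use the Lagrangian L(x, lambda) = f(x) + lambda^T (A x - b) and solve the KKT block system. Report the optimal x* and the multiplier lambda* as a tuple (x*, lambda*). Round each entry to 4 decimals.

Form the Lagrangian:
  L(x, lambda) = (1/2) x^T Q x + c^T x + lambda^T (A x - b)
Stationarity (grad_x L = 0): Q x + c + A^T lambda = 0.
Primal feasibility: A x = b.

This gives the KKT block system:
  [ Q   A^T ] [ x     ]   [-c ]
  [ A    0  ] [ lambda ] = [ b ]

Solving the linear system:
  x*      = (0.3365, -2.1485, -1.109)
  lambda* = (-3.9531, -1.4692)
  f(x*)   = 17.9718

x* = (0.3365, -2.1485, -1.109), lambda* = (-3.9531, -1.4692)
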